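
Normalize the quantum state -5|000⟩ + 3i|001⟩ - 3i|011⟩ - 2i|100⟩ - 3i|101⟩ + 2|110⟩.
-0.6455|000⟩ + 0.3873i|001⟩ - 0.3873i|011⟩ - 0.2582i|100⟩ - 0.3873i|101⟩ + 0.2582|110⟩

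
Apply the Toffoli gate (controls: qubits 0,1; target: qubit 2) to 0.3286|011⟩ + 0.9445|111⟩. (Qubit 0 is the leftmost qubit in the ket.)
0.3286|011⟩ + 0.9445|110⟩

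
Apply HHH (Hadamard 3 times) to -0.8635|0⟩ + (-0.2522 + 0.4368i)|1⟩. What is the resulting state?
(-0.7889 + 0.3089i)|0⟩ + (-0.4323 - 0.3089i)|1⟩

H² = I, so H^3 = H: a single Hadamard. With (a, b) = (-0.8635, (-0.2522 + 0.4368i)), H gives ((a + b)/√2, (a − b)/√2) = ((-0.7889 + 0.3089i), (-0.4323 - 0.3089i)).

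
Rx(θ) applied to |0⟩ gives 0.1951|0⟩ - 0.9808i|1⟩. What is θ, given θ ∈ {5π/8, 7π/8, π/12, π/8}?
7π/8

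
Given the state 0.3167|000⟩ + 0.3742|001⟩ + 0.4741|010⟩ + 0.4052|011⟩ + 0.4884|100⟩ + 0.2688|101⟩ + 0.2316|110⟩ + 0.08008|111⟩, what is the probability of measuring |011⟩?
0.1642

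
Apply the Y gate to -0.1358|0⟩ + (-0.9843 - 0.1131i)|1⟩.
(-0.1131 + 0.9843i)|0⟩ - 0.1358i|1⟩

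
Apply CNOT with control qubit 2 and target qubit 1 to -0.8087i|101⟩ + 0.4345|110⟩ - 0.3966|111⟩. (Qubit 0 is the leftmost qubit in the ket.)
-0.3966|101⟩ + 0.4345|110⟩ - 0.8087i|111⟩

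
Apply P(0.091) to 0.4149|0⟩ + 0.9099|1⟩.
0.4149|0⟩ + (0.9061 + 0.08269i)|1⟩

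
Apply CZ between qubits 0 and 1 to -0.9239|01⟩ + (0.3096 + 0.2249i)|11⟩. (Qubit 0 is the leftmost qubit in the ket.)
-0.9239|01⟩ + (-0.3096 - 0.2249i)|11⟩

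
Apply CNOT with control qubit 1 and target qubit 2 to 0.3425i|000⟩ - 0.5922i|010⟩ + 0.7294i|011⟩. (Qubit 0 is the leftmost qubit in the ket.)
0.3425i|000⟩ + 0.7294i|010⟩ - 0.5922i|011⟩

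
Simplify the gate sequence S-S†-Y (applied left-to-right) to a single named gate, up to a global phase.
Y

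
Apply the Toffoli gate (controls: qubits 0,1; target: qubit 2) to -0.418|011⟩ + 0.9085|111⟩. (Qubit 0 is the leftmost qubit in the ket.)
-0.418|011⟩ + 0.9085|110⟩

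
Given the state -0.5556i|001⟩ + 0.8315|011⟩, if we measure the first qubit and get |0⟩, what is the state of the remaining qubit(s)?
-0.5556i|01⟩ + 0.8315|11⟩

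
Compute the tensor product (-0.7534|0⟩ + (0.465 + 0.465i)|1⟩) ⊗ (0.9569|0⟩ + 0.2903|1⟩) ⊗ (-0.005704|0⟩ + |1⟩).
0.004112|000⟩ - 0.7209|001⟩ + 0.001248|010⟩ - 0.2187|011⟩ + (-0.002538 - 0.002538i)|100⟩ + (0.445 + 0.445i)|101⟩ + (-0.00077 - 0.00077i)|110⟩ + (0.135 + 0.135i)|111⟩

amp(|b₁b₂…⟩) = product of the factor amplitudes for bits b₁, b₂, …; only kets whose every factor amplitude is nonzero survive.
|000⟩: (-0.7534)(0.9569)(-0.005704) = 0.004112
|001⟩: (-0.7534)(0.9569)(1) = -0.7209
|010⟩: (-0.7534)(0.2903)(-0.005704) = 0.001248
|011⟩: (-0.7534)(0.2903)(1) = -0.2187
|100⟩: (0.465 + 0.465i)(0.9569)(-0.005704) = (-0.002538 - 0.002538i)
|101⟩: (0.465 + 0.465i)(0.9569)(1) = (0.445 + 0.445i)
|110⟩: (0.465 + 0.465i)(0.2903)(-0.005704) = (-0.00077 - 0.00077i)
|111⟩: (0.465 + 0.465i)(0.2903)(1) = (0.135 + 0.135i)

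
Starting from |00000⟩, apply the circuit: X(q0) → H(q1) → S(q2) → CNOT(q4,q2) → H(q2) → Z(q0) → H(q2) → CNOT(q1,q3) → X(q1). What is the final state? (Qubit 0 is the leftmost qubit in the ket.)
-1/√2|10010⟩ - 1/√2|11000⟩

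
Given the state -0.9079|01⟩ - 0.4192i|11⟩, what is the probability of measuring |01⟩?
0.8243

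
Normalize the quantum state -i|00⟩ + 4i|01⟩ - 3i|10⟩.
-0.1961i|00⟩ + 0.7845i|01⟩ - 0.5883i|10⟩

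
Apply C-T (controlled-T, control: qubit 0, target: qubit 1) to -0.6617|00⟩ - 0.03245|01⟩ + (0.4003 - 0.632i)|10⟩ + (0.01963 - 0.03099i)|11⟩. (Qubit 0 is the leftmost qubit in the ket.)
-0.6617|00⟩ - 0.03245|01⟩ + (0.4003 - 0.632i)|10⟩ + (0.03579 - 0.008033i)|11⟩

C-T leaves the control-|0⟩ kets |00⟩, |01⟩ unchanged and applies T to qubit 1 on the control-|1⟩ pair (|10⟩, |11⟩).
T = [[1, 0], [0, (1/√2 + (1/√2)i)]].
With a = amp(|10⟩) = (0.4003 - 0.632i) and b = amp(|11⟩) = (0.01963 - 0.03099i):
new amp(|10⟩) = (1)·a = (0.4003 - 0.632i)
new amp(|11⟩) = (1/√2 + (1/√2)i)·b = (0.03579 - 0.008033i)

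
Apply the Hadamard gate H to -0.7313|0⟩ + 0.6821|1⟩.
-0.03479|0⟩ - 0.9994|1⟩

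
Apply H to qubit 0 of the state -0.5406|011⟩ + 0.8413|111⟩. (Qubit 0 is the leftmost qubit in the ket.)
0.2126|011⟩ - 0.9772|111⟩

H on qubit 0 mixes each pair of kets that differ only in qubit 0: amplitudes (a, b) of (|…0…⟩, |…1…⟩) become ((a + b)/√2, (a − b)/√2). Kets absent from the input have amplitude 0.
(|011⟩, |111⟩): (a, b) = (-0.5406, 0.8413) → (0.2126, -0.9772)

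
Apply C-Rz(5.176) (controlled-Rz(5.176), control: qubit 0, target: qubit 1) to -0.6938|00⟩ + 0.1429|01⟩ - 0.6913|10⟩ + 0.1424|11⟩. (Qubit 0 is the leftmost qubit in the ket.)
-0.6938|00⟩ + 0.1429|01⟩ + (0.588 + 0.3634i)|10⟩ + (-0.1211 + 0.07487i)|11⟩

C-Rz(5.176) leaves the control-|0⟩ kets |00⟩, |01⟩ unchanged and applies Rz(5.176) to qubit 1 on the control-|1⟩ pair (|10⟩, |11⟩).
Rz(5.176) = [[e^(−iθ/2), 0], [0, e^(iθ/2)]] with e^(±iθ/2) = cos(θ/2) ± i·sin(θ/2); θ = 5.176, cos(θ/2) ≈ -0.850641, sin(θ/2) ≈ 0.525747.
With a = amp(|10⟩) = -0.6913 and b = amp(|11⟩) = 0.1424:
new amp(|10⟩) = (-0.850641 - 0.525747i)·a = (0.588 + 0.3634i)
new amp(|11⟩) = (-0.850641 + 0.525747i)·b = (-0.1211 + 0.07487i)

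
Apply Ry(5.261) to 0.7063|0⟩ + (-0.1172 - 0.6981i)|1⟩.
(-0.5587 + 0.3415i)|0⟩ + (0.4477 + 0.6089i)|1⟩

Ry(5.261) = [[cos(θ/2), −sin(θ/2)], [sin(θ/2), cos(θ/2)]]; θ = 5.261, cos(θ/2) ≈ -0.872211, sin(θ/2) ≈ 0.489131.
With a = amp(|0⟩) = 0.7063 and b = amp(|1⟩) = (-0.1172 - 0.6981i):
new amp(|0⟩) = (-0.872211)·a + (-0.489131)·b = (-0.5587 + 0.3415i)
new amp(|1⟩) = (0.489131)·a + (-0.872211)·b = (0.4477 + 0.6089i)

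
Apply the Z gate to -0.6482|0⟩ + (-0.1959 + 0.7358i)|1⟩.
-0.6482|0⟩ + (0.1959 - 0.7358i)|1⟩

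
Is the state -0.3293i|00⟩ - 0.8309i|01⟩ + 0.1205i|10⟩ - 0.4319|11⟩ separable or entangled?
Entangled

Writing the state as a|00⟩ + b|01⟩ + c|10⟩ + d|11⟩, it is a product state iff ad − bc = 0.
Here (a, b, c, d) = (-0.3293i, -0.8309i, 0.1205i, -0.4319): ad − bc = (-0.3293i)(-0.4319) − (-0.8309i)(0.1205i) = (-0.1001 + 0.1422i) ≠ 0, so the state is entangled.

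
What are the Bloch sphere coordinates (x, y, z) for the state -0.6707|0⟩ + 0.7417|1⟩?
(-0.9949, 0, -0.1003)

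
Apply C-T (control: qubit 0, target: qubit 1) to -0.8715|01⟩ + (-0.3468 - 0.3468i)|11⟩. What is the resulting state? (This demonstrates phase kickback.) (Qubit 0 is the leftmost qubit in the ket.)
-0.8715|01⟩ - 0.4904i|11⟩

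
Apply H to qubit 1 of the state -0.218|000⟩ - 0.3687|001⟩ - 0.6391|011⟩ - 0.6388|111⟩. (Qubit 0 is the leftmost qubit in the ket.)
-0.1541|000⟩ - 0.7126|001⟩ - 0.1541|010⟩ + 0.1912|011⟩ - 0.4517|101⟩ + 0.4517|111⟩

H on qubit 1 mixes each pair of kets that differ only in qubit 1: amplitudes (a, b) of (|…0…⟩, |…1…⟩) become ((a + b)/√2, (a − b)/√2). Kets absent from the input have amplitude 0.
(|000⟩, |010⟩): (a, b) = (-0.218, 0) → (-0.1541, -0.1541)
(|001⟩, |011⟩): (a, b) = (-0.3687, -0.6391) → (-0.7126, 0.1912)
(|101⟩, |111⟩): (a, b) = (0, -0.6388) → (-0.4517, 0.4517)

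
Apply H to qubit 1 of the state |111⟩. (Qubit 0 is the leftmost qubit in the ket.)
1/√2|101⟩ - 1/√2|111⟩

H on qubit 1 mixes each pair of kets that differ only in qubit 1: amplitudes (a, b) of (|…0…⟩, |…1…⟩) become ((a + b)/√2, (a − b)/√2). Kets absent from the input have amplitude 0.
(|101⟩, |111⟩): (a, b) = (0, 1) → (1/√2, -1/√2)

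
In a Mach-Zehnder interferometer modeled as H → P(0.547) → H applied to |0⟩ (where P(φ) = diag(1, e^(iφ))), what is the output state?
(0.927 + 0.2601i)|0⟩ + (0.07296 - 0.2601i)|1⟩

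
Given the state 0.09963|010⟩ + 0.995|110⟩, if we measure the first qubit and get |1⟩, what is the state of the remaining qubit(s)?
|10⟩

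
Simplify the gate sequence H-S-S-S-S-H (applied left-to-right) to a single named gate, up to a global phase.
I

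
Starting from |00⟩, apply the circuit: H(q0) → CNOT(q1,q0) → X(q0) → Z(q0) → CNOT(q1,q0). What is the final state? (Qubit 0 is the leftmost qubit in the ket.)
1/√2|00⟩ - 1/√2|10⟩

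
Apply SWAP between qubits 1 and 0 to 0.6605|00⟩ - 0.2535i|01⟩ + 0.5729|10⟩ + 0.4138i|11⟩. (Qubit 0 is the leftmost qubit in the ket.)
0.6605|00⟩ + 0.5729|01⟩ - 0.2535i|10⟩ + 0.4138i|11⟩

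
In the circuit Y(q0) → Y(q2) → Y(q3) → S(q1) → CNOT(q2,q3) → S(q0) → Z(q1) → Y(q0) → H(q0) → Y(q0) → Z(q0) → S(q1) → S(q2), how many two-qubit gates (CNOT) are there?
1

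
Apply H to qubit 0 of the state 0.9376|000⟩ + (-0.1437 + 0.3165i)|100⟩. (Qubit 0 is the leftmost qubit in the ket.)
(0.5614 + 0.2238i)|000⟩ + (0.7646 - 0.2238i)|100⟩

H on qubit 0 mixes each pair of kets that differ only in qubit 0: amplitudes (a, b) of (|…0…⟩, |…1…⟩) become ((a + b)/√2, (a − b)/√2). Kets absent from the input have amplitude 0.
(|000⟩, |100⟩): (a, b) = (0.9376, (-0.1437 + 0.3165i)) → ((0.5614 + 0.2238i), (0.7646 - 0.2238i))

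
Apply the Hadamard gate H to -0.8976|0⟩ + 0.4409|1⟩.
-0.3229|0⟩ - 0.9465|1⟩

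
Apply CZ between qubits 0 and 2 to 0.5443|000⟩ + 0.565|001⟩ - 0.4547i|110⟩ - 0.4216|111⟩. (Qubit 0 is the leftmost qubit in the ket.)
0.5443|000⟩ + 0.565|001⟩ - 0.4547i|110⟩ + 0.4216|111⟩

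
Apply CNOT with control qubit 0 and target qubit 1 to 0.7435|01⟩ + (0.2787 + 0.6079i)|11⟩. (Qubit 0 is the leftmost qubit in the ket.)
0.7435|01⟩ + (0.2787 + 0.6079i)|10⟩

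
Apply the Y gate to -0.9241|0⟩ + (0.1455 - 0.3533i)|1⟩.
(-0.3533 - 0.1455i)|0⟩ - 0.9241i|1⟩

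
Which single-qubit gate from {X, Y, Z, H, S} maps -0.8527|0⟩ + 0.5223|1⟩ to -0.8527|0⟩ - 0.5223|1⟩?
Z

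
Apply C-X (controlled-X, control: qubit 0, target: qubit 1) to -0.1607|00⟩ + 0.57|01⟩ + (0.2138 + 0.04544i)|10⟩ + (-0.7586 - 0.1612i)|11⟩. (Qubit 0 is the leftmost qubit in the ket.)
-0.1607|00⟩ + 0.57|01⟩ + (-0.7586 - 0.1612i)|10⟩ + (0.2138 + 0.04544i)|11⟩

C-X leaves the control-|0⟩ kets |00⟩, |01⟩ unchanged and applies X to qubit 1 on the control-|1⟩ pair (|10⟩, |11⟩).
X = [[0, 1], [1, 0]].
With a = amp(|10⟩) = (0.2138 + 0.04544i) and b = amp(|11⟩) = (-0.7586 - 0.1612i):
new amp(|10⟩) = (1)·b = (-0.7586 - 0.1612i)
new amp(|11⟩) = (1)·a = (0.2138 + 0.04544i)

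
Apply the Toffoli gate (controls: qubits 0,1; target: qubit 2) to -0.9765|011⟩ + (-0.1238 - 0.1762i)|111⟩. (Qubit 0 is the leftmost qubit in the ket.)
-0.9765|011⟩ + (-0.1238 - 0.1762i)|110⟩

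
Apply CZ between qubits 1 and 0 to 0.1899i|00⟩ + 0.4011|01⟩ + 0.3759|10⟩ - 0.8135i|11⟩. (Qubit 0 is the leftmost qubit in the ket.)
0.1899i|00⟩ + 0.4011|01⟩ + 0.3759|10⟩ + 0.8135i|11⟩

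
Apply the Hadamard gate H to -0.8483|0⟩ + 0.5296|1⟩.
-0.2254|0⟩ - 0.9743|1⟩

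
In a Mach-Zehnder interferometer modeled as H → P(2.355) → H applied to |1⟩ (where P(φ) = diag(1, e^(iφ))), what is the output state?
(0.8531 - 0.354i)|0⟩ + (0.1469 + 0.354i)|1⟩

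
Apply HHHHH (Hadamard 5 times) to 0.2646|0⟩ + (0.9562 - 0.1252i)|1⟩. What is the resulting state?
(0.8632 - 0.08853i)|0⟩ + (-0.489 + 0.08853i)|1⟩

H² = I, so H^5 = H: a single Hadamard. With (a, b) = (0.2646, (0.9562 - 0.1252i)), H gives ((a + b)/√2, (a − b)/√2) = ((0.8632 - 0.08853i), (-0.489 + 0.08853i)).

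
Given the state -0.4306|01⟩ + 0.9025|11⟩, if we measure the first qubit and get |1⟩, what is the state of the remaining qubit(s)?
|1⟩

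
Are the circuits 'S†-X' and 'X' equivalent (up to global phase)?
No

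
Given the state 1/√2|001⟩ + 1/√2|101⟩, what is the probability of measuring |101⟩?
1/2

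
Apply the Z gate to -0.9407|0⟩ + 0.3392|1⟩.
-0.9407|0⟩ - 0.3392|1⟩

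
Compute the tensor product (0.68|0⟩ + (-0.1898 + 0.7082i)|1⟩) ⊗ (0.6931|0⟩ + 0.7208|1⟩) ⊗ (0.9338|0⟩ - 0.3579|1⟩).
0.4401|000⟩ - 0.1687|001⟩ + 0.4577|010⟩ - 0.1754|011⟩ + (-0.1228 + 0.4584i)|100⟩ + (0.04708 - 0.1757i)|101⟩ + (-0.1278 + 0.4767i)|110⟩ + (0.04896 - 0.1827i)|111⟩

amp(|b₁b₂…⟩) = product of the factor amplitudes for bits b₁, b₂, …; only kets whose every factor amplitude is nonzero survive.
|000⟩: (0.68)(0.6931)(0.9338) = 0.4401
|001⟩: (0.68)(0.6931)(-0.3579) = -0.1687
|010⟩: (0.68)(0.7208)(0.9338) = 0.4577
|011⟩: (0.68)(0.7208)(-0.3579) = -0.1754
|100⟩: (-0.1898 + 0.7082i)(0.6931)(0.9338) = (-0.1228 + 0.4584i)
|101⟩: (-0.1898 + 0.7082i)(0.6931)(-0.3579) = (0.04708 - 0.1757i)
|110⟩: (-0.1898 + 0.7082i)(0.7208)(0.9338) = (-0.1278 + 0.4767i)
|111⟩: (-0.1898 + 0.7082i)(0.7208)(-0.3579) = (0.04896 - 0.1827i)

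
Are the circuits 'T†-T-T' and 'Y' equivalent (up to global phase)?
No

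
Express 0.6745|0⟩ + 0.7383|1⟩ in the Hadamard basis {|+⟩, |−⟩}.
0.999|+⟩ - 0.04511|−⟩

With |ψ⟩ = α|0⟩ + β|1⟩, the Hadamard-basis coefficients are ⟨+|ψ⟩ = (α + β)/√2 and ⟨−|ψ⟩ = (α − β)/√2.
Here α = 0.6745, β = 0.7383: (α + β)/√2 = 0.999, (α − β)/√2 = -0.04511.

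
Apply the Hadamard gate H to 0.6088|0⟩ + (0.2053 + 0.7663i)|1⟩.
(0.5757 + 0.5419i)|0⟩ + (0.2853 - 0.5419i)|1⟩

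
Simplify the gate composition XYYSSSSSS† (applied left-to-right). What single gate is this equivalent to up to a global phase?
X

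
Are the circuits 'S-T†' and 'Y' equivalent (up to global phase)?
No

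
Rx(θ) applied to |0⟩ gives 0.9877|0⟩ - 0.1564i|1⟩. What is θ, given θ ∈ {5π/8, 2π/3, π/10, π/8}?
π/10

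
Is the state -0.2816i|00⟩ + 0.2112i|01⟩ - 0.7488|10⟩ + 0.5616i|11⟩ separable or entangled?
Entangled

Writing the state as a|00⟩ + b|01⟩ + c|10⟩ + d|11⟩, it is a product state iff ad − bc = 0.
Here (a, b, c, d) = (-0.2816i, 0.2112i, -0.7488, 0.5616i): ad − bc = (-0.2816i)(0.5616i) − (0.2112i)(-0.7488) = (0.1581 + 0.1581i) ≠ 0, so the state is entangled.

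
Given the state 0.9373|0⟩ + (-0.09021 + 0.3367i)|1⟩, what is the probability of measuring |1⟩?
0.1215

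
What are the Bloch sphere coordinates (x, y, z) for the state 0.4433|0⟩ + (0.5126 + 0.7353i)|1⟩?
(0.4545, 0.6519, -0.6069)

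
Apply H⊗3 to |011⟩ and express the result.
1/√8|000⟩ - 1/√8|001⟩ - 1/√8|010⟩ + 1/√8|011⟩ + 1/√8|100⟩ - 1/√8|101⟩ - 1/√8|110⟩ + 1/√8|111⟩

H⊗3 gives amp(|y⟩) = (1/2√2) Σ_x (−1)^(x·y) amp(|x⟩), where x·y is the number of positions in which both x and y have a 1.
|000⟩: (1)/(2√2) = 1/√8
|001⟩: (-1)/(2√2) = -1/√8
|010⟩: (-1)/(2√2) = -1/√8
|011⟩: (1)/(2√2) = 1/√8
|100⟩: (1)/(2√2) = 1/√8
|101⟩: (-1)/(2√2) = -1/√8
|110⟩: (-1)/(2√2) = -1/√8
|111⟩: (1)/(2√2) = 1/√8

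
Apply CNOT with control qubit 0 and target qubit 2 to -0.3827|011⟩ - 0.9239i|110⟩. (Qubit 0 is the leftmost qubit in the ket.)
-0.3827|011⟩ - 0.9239i|111⟩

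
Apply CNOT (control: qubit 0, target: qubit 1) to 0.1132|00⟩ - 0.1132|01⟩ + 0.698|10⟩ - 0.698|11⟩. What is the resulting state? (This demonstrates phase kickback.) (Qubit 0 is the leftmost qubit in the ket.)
0.1132|00⟩ - 0.1132|01⟩ - 0.698|10⟩ + 0.698|11⟩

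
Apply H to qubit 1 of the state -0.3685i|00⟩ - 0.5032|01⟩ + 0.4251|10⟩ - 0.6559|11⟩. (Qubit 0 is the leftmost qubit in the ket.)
(-0.3558 - 0.2606i)|00⟩ + (0.3558 - 0.2606i)|01⟩ - 0.1632|10⟩ + 0.7644|11⟩

H on qubit 1 mixes each pair of kets that differ only in qubit 1: amplitudes (a, b) of (|…0…⟩, |…1…⟩) become ((a + b)/√2, (a − b)/√2). Kets absent from the input have amplitude 0.
(|00⟩, |01⟩): (a, b) = (-0.3685i, -0.5032) → ((-0.3558 - 0.2606i), (0.3558 - 0.2606i))
(|10⟩, |11⟩): (a, b) = (0.4251, -0.6559) → (-0.1632, 0.7644)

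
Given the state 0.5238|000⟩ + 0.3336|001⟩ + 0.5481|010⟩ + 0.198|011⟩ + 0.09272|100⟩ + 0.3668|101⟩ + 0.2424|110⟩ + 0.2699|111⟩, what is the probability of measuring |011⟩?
0.0392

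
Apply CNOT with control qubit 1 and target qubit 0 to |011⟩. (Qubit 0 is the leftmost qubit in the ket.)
|111⟩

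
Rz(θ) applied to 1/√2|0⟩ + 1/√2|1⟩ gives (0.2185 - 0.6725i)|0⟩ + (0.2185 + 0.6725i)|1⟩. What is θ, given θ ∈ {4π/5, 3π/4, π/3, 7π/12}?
4π/5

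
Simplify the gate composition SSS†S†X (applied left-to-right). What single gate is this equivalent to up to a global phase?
X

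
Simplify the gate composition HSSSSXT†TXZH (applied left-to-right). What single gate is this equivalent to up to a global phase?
X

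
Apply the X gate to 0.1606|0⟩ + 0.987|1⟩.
0.987|0⟩ + 0.1606|1⟩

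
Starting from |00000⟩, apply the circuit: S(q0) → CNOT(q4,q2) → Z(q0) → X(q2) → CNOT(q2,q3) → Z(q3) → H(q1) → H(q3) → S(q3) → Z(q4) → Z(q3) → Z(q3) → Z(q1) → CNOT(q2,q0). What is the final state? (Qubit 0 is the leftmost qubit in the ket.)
-1/2|10100⟩ + (1/2)i|10110⟩ + 1/2|11100⟩ - (1/2)i|11110⟩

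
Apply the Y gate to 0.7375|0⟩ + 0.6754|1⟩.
-0.6754i|0⟩ + 0.7375i|1⟩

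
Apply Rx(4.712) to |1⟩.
-0.7072i|0⟩ - 0.707|1⟩

Rx(4.712) = [[cos(θ/2), −i·sin(θ/2)], [−i·sin(θ/2), cos(θ/2)]]; θ = 4.712, cos(θ/2) ≈ -0.706969, sin(θ/2) ≈ 0.707244.
With a = amp(|0⟩) = 0 and b = amp(|1⟩) = 1:
new amp(|0⟩) = (-0.706969)·a + (-0.707244i)·b = -0.7072i
new amp(|1⟩) = (-0.707244i)·a + (-0.706969)·b = -0.707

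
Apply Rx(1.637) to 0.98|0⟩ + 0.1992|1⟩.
(0.6697 - 0.1454i)|0⟩ + (0.1361 - 0.7155i)|1⟩

Rx(1.637) = [[cos(θ/2), −i·sin(θ/2)], [−i·sin(θ/2), cos(θ/2)]]; θ = 1.637, cos(θ/2) ≈ 0.683317, sin(θ/2) ≈ 0.730122.
With a = amp(|0⟩) = 0.98 and b = amp(|1⟩) = 0.1992:
new amp(|0⟩) = (0.683317)·a + (-0.730122i)·b = (0.6697 - 0.1454i)
new amp(|1⟩) = (-0.730122i)·a + (0.683317)·b = (0.1361 - 0.7155i)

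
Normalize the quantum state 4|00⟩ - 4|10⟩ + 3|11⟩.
0.6247|00⟩ - 0.6247|10⟩ + 0.4685|11⟩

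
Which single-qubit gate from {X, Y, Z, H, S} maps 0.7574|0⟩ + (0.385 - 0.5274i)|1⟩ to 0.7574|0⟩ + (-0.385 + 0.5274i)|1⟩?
Z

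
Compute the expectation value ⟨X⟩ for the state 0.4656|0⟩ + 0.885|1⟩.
0.8241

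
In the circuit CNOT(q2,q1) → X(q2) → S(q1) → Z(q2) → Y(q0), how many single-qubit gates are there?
4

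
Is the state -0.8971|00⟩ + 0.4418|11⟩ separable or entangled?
Entangled

Writing the state as a|00⟩ + b|01⟩ + c|10⟩ + d|11⟩, it is a product state iff ad − bc = 0.
Here (a, b, c, d) = (-0.8971, 0, 0, 0.4418): ad − bc = (-0.8971)(0.4418) − (0)(0) = -0.3963 ≠ 0, so the state is entangled.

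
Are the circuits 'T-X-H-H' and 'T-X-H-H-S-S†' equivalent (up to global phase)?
Yes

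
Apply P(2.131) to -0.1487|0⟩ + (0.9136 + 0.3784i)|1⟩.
-0.1487|0⟩ + (-0.806 + 0.5729i)|1⟩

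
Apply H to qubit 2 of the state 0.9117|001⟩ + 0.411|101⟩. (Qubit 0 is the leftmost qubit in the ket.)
0.6447|000⟩ - 0.6447|001⟩ + 0.2906|100⟩ - 0.2906|101⟩

H on qubit 2 mixes each pair of kets that differ only in qubit 2: amplitudes (a, b) of (|…0…⟩, |…1…⟩) become ((a + b)/√2, (a − b)/√2). Kets absent from the input have amplitude 0.
(|000⟩, |001⟩): (a, b) = (0, 0.9117) → (0.6447, -0.6447)
(|100⟩, |101⟩): (a, b) = (0, 0.411) → (0.2906, -0.2906)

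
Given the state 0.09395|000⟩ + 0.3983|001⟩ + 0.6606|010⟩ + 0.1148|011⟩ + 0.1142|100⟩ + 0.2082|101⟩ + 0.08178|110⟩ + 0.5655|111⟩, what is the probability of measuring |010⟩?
0.4364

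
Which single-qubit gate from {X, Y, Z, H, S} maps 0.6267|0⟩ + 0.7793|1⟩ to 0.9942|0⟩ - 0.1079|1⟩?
H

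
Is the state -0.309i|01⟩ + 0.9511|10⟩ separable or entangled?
Entangled

Writing the state as a|00⟩ + b|01⟩ + c|10⟩ + d|11⟩, it is a product state iff ad − bc = 0.
Here (a, b, c, d) = (0, -0.309i, 0.9511, 0): ad − bc = (0)(0) − (-0.309i)(0.9511) = 0.2939i ≠ 0, so the state is entangled.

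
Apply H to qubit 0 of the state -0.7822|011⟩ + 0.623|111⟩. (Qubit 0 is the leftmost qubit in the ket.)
-0.1126|011⟩ - 0.9936|111⟩

H on qubit 0 mixes each pair of kets that differ only in qubit 0: amplitudes (a, b) of (|…0…⟩, |…1…⟩) become ((a + b)/√2, (a − b)/√2). Kets absent from the input have amplitude 0.
(|011⟩, |111⟩): (a, b) = (-0.7822, 0.623) → (-0.1126, -0.9936)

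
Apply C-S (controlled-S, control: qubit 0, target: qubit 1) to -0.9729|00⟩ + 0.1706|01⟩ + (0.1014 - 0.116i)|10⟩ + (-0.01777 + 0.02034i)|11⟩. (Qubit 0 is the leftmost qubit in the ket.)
-0.9729|00⟩ + 0.1706|01⟩ + (0.1014 - 0.116i)|10⟩ + (-0.02034 - 0.01777i)|11⟩

C-S leaves the control-|0⟩ kets |00⟩, |01⟩ unchanged and applies S to qubit 1 on the control-|1⟩ pair (|10⟩, |11⟩).
S = [[1, 0], [0, i]].
With a = amp(|10⟩) = (0.1014 - 0.116i) and b = amp(|11⟩) = (-0.01777 + 0.02034i):
new amp(|10⟩) = (1)·a = (0.1014 - 0.116i)
new amp(|11⟩) = (i)·b = (-0.02034 - 0.01777i)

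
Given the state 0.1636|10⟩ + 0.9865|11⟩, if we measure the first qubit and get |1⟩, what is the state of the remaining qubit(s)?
0.1636|0⟩ + 0.9865|1⟩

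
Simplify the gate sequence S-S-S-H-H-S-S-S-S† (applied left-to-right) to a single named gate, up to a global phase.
S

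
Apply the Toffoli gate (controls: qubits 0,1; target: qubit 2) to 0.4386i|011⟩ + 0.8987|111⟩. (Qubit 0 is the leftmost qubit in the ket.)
0.4386i|011⟩ + 0.8987|110⟩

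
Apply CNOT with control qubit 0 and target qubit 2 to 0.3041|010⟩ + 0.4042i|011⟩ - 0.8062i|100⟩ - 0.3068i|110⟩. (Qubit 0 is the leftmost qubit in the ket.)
0.3041|010⟩ + 0.4042i|011⟩ - 0.8062i|101⟩ - 0.3068i|111⟩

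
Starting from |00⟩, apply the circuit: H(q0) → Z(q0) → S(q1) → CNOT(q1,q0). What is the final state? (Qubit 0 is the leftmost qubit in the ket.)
1/√2|00⟩ - 1/√2|10⟩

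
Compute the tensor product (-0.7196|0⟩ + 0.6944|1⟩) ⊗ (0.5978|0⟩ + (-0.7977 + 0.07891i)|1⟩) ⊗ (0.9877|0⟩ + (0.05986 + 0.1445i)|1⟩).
-0.4249|000⟩ + (-0.02575 - 0.06216i)|001⟩ + (0.567 - 0.05609i)|010⟩ + (0.04257 + 0.07955i)|011⟩ + 0.41|100⟩ + (0.02485 + 0.05998i)|101⟩ + (-0.5471 + 0.05412i)|110⟩ + (-0.04108 - 0.07676i)|111⟩

amp(|b₁b₂…⟩) = product of the factor amplitudes for bits b₁, b₂, …; only kets whose every factor amplitude is nonzero survive.
|000⟩: (-0.7196)(0.5978)(0.9877) = -0.4249
|001⟩: (-0.7196)(0.5978)(0.05986 + 0.1445i) = (-0.02575 - 0.06216i)
|010⟩: (-0.7196)(-0.7977 + 0.07891i)(0.9877) = (0.567 - 0.05609i)
|011⟩: (-0.7196)(-0.7977 + 0.07891i)(0.05986 + 0.1445i) = (0.04257 + 0.07955i)
|100⟩: (0.6944)(0.5978)(0.9877) = 0.41
|101⟩: (0.6944)(0.5978)(0.05986 + 0.1445i) = (0.02485 + 0.05998i)
|110⟩: (0.6944)(-0.7977 + 0.07891i)(0.9877) = (-0.5471 + 0.05412i)
|111⟩: (0.6944)(-0.7977 + 0.07891i)(0.05986 + 0.1445i) = (-0.04108 - 0.07676i)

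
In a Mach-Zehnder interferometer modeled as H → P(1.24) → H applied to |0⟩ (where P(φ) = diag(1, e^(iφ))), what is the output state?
(0.6624 + 0.4729i)|0⟩ + (0.3376 - 0.4729i)|1⟩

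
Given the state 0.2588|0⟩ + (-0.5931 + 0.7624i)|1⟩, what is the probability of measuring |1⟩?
0.933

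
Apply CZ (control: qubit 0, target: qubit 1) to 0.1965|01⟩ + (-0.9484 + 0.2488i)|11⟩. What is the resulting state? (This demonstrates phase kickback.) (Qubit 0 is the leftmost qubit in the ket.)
0.1965|01⟩ + (0.9484 - 0.2488i)|11⟩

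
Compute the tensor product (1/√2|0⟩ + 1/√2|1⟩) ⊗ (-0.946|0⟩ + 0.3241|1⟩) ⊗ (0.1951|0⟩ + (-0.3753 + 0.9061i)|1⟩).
-0.1305|000⟩ + (0.251 - 0.6061i)|001⟩ + 0.04471|010⟩ + (-0.08601 + 0.2077i)|011⟩ - 0.1305|100⟩ + (0.251 - 0.6061i)|101⟩ + 0.04471|110⟩ + (-0.08601 + 0.2077i)|111⟩

amp(|b₁b₂…⟩) = product of the factor amplitudes for bits b₁, b₂, …; only kets whose every factor amplitude is nonzero survive.
|000⟩: (1/√2)(-0.946)(0.1951) = -0.1305
|001⟩: (1/√2)(-0.946)(-0.3753 + 0.9061i) = (0.251 - 0.6061i)
|010⟩: (1/√2)(0.3241)(0.1951) = 0.04471
|011⟩: (1/√2)(0.3241)(-0.3753 + 0.9061i) = (-0.08601 + 0.2077i)
|100⟩: (1/√2)(-0.946)(0.1951) = -0.1305
|101⟩: (1/√2)(-0.946)(-0.3753 + 0.9061i) = (0.251 - 0.6061i)
|110⟩: (1/√2)(0.3241)(0.1951) = 0.04471
|111⟩: (1/√2)(0.3241)(-0.3753 + 0.9061i) = (-0.08601 + 0.2077i)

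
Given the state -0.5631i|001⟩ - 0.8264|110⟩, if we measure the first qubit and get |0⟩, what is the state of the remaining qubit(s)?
-i|01⟩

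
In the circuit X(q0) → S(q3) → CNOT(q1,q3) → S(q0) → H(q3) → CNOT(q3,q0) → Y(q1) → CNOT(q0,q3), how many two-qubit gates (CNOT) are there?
3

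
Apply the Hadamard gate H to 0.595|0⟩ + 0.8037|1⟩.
0.989|0⟩ - 0.1476|1⟩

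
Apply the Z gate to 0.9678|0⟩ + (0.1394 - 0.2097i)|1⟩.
0.9678|0⟩ + (-0.1394 + 0.2097i)|1⟩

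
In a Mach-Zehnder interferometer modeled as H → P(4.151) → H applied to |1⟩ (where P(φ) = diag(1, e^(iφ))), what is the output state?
(0.7662 + 0.4233i)|0⟩ + (0.2338 - 0.4233i)|1⟩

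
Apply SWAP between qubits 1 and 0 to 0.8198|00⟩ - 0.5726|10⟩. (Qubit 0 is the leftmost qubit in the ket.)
0.8198|00⟩ - 0.5726|01⟩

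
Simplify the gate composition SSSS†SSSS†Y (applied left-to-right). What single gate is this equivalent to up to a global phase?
Y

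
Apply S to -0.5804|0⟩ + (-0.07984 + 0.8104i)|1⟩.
-0.5804|0⟩ + (-0.8104 - 0.07984i)|1⟩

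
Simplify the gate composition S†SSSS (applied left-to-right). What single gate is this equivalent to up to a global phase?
S†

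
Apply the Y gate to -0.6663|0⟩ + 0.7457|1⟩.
-0.7457i|0⟩ - 0.6663i|1⟩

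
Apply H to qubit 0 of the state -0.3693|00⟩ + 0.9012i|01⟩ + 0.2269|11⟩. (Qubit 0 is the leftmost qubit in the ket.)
-0.2611|00⟩ + (0.1604 + 0.6372i)|01⟩ - 0.2611|10⟩ + (-0.1604 + 0.6372i)|11⟩

H on qubit 0 mixes each pair of kets that differ only in qubit 0: amplitudes (a, b) of (|…0…⟩, |…1…⟩) become ((a + b)/√2, (a − b)/√2). Kets absent from the input have amplitude 0.
(|00⟩, |10⟩): (a, b) = (-0.3693, 0) → (-0.2611, -0.2611)
(|01⟩, |11⟩): (a, b) = (0.9012i, 0.2269) → ((0.1604 + 0.6372i), (-0.1604 + 0.6372i))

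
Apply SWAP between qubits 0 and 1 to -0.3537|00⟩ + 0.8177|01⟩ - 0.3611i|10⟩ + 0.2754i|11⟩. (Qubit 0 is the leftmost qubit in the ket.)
-0.3537|00⟩ - 0.3611i|01⟩ + 0.8177|10⟩ + 0.2754i|11⟩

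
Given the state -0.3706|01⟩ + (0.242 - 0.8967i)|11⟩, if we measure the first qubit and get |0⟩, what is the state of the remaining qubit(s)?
-|1⟩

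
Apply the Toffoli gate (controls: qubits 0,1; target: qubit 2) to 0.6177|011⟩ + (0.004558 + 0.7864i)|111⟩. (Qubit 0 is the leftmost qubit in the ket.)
0.6177|011⟩ + (0.004558 + 0.7864i)|110⟩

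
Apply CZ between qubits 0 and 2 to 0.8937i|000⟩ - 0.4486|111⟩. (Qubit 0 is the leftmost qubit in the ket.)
0.8937i|000⟩ + 0.4486|111⟩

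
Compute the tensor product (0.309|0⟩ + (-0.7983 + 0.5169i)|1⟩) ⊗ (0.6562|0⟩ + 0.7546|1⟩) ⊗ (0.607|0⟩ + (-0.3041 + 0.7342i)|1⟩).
0.1231|000⟩ + (-0.06166 + 0.1489i)|001⟩ + 0.1415|010⟩ + (-0.07091 + 0.1712i)|011⟩ + (-0.318 + 0.2059i)|100⟩ + (-0.08973 - 0.4878i)|101⟩ + (-0.3657 + 0.2368i)|110⟩ + (-0.1032 - 0.5609i)|111⟩

amp(|b₁b₂…⟩) = product of the factor amplitudes for bits b₁, b₂, …; only kets whose every factor amplitude is nonzero survive.
|000⟩: (0.309)(0.6562)(0.607) = 0.1231
|001⟩: (0.309)(0.6562)(-0.3041 + 0.7342i) = (-0.06166 + 0.1489i)
|010⟩: (0.309)(0.7546)(0.607) = 0.1415
|011⟩: (0.309)(0.7546)(-0.3041 + 0.7342i) = (-0.07091 + 0.1712i)
|100⟩: (-0.7983 + 0.5169i)(0.6562)(0.607) = (-0.318 + 0.2059i)
|101⟩: (-0.7983 + 0.5169i)(0.6562)(-0.3041 + 0.7342i) = (-0.08973 - 0.4878i)
|110⟩: (-0.7983 + 0.5169i)(0.7546)(0.607) = (-0.3657 + 0.2368i)
|111⟩: (-0.7983 + 0.5169i)(0.7546)(-0.3041 + 0.7342i) = (-0.1032 - 0.5609i)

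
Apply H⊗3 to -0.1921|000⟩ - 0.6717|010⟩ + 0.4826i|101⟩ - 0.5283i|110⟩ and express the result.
(-0.3054 - 0.01616i)|000⟩ + (-0.3054 - 0.3574i)|001⟩ + (0.1696 + 0.3574i)|010⟩ + (0.1696 + 0.01616i)|011⟩ + (-0.3054 + 0.01616i)|100⟩ + (-0.3054 + 0.3574i)|101⟩ + (0.1696 - 0.3574i)|110⟩ + (0.1696 - 0.01616i)|111⟩

H⊗3 gives amp(|y⟩) = (1/2√2) Σ_x (−1)^(x·y) amp(|x⟩), where x·y is the number of positions in which both x and y have a 1.
|000⟩: (-0.1921 - 0.6717 + 0.4826i - 0.5283i)/(2√2) = (-0.3054 - 0.01616i)
|001⟩: (-0.1921 - 0.6717 - 0.4826i - 0.5283i)/(2√2) = (-0.3054 - 0.3574i)
|010⟩: (-0.1921 + 0.6717 + 0.4826i + 0.5283i)/(2√2) = (0.1696 + 0.3574i)
|011⟩: (-0.1921 + 0.6717 - 0.4826i + 0.5283i)/(2√2) = (0.1696 + 0.01616i)
|100⟩: (-0.1921 - 0.6717 - 0.4826i + 0.5283i)/(2√2) = (-0.3054 + 0.01616i)
|101⟩: (-0.1921 - 0.6717 + 0.4826i + 0.5283i)/(2√2) = (-0.3054 + 0.3574i)
|110⟩: (-0.1921 + 0.6717 - 0.4826i - 0.5283i)/(2√2) = (0.1696 - 0.3574i)
|111⟩: (-0.1921 + 0.6717 + 0.4826i - 0.5283i)/(2√2) = (0.1696 - 0.01616i)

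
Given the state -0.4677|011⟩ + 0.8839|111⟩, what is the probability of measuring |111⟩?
0.7813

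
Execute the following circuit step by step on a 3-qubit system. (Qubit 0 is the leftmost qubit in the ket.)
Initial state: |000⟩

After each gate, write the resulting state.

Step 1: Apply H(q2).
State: 1/√2|000⟩ + 1/√2|001⟩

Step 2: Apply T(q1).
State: 1/√2|000⟩ + 1/√2|001⟩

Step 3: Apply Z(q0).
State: 1/√2|000⟩ + 1/√2|001⟩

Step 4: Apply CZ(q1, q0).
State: 1/√2|000⟩ + 1/√2|001⟩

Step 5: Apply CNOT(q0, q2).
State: 1/√2|000⟩ + 1/√2|001⟩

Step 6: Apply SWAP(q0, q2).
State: 1/√2|000⟩ + 1/√2|100⟩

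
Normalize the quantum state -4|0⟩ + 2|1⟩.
-0.8944|0⟩ + 1/√5|1⟩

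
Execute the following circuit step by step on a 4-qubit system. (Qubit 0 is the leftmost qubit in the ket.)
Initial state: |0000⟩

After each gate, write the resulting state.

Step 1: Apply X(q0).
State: |1000⟩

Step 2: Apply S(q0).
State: i|1000⟩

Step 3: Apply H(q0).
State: (1/√2)i|0000⟩ - (1/√2)i|1000⟩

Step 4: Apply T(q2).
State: (1/√2)i|0000⟩ - (1/√2)i|1000⟩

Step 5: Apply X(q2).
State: (1/√2)i|0010⟩ - (1/√2)i|1010⟩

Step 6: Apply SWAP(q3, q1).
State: (1/√2)i|0010⟩ - (1/√2)i|1010⟩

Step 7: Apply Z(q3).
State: (1/√2)i|0010⟩ - (1/√2)i|1010⟩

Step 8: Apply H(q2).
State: (1/2)i|0000⟩ - (1/2)i|0010⟩ - (1/2)i|1000⟩ + (1/2)i|1010⟩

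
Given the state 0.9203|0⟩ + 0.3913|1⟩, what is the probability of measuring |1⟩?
0.1531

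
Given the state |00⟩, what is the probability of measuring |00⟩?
1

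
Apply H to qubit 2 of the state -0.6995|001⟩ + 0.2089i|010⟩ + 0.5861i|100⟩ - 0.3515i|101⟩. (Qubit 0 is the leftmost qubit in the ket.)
-0.4946|000⟩ + 0.4946|001⟩ + 0.1477i|010⟩ + 0.1477i|011⟩ + 0.1659i|100⟩ + 0.663i|101⟩

H on qubit 2 mixes each pair of kets that differ only in qubit 2: amplitudes (a, b) of (|…0…⟩, |…1…⟩) become ((a + b)/√2, (a − b)/√2). Kets absent from the input have amplitude 0.
(|000⟩, |001⟩): (a, b) = (0, -0.6995) → (-0.4946, 0.4946)
(|010⟩, |011⟩): (a, b) = (0.2089i, 0) → (0.1477i, 0.1477i)
(|100⟩, |101⟩): (a, b) = (0.5861i, -0.3515i) → (0.1659i, 0.663i)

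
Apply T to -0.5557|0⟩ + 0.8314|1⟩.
-0.5557|0⟩ + (0.5879 + 0.5879i)|1⟩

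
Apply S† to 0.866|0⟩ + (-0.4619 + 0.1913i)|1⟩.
0.866|0⟩ + (0.1913 + 0.4619i)|1⟩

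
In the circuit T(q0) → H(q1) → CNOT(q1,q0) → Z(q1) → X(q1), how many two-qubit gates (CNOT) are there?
1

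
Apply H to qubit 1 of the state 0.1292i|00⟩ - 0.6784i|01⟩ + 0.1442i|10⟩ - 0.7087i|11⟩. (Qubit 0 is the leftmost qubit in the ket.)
-0.3883i|00⟩ + 0.5711i|01⟩ - 0.3992i|10⟩ + 0.6031i|11⟩

H on qubit 1 mixes each pair of kets that differ only in qubit 1: amplitudes (a, b) of (|…0…⟩, |…1…⟩) become ((a + b)/√2, (a − b)/√2). Kets absent from the input have amplitude 0.
(|00⟩, |01⟩): (a, b) = (0.1292i, -0.6784i) → (-0.3883i, 0.5711i)
(|10⟩, |11⟩): (a, b) = (0.1442i, -0.7087i) → (-0.3992i, 0.6031i)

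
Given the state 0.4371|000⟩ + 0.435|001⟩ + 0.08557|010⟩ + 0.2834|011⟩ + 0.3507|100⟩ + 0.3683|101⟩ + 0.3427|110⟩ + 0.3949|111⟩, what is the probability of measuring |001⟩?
0.1892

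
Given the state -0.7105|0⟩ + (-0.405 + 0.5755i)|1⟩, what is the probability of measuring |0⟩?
0.5048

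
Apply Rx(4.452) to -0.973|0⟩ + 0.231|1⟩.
(0.5929 - 0.1832i)|0⟩ + (-0.1408 + 0.7715i)|1⟩

Rx(4.452) = [[cos(θ/2), −i·sin(θ/2)], [−i·sin(θ/2), cos(θ/2)]]; θ = 4.452, cos(θ/2) ≈ -0.609321, sin(θ/2) ≈ 0.792924.
With a = amp(|0⟩) = -0.973 and b = amp(|1⟩) = 0.231:
new amp(|0⟩) = (-0.609321)·a + (-0.792924i)·b = (0.5929 - 0.1832i)
new amp(|1⟩) = (-0.792924i)·a + (-0.609321)·b = (-0.1408 + 0.7715i)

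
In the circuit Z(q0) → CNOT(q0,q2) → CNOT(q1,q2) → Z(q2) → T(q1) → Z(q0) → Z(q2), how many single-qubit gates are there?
5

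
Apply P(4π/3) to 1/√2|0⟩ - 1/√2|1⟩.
1/√2|0⟩ + (1/√8 + 0.6124i)|1⟩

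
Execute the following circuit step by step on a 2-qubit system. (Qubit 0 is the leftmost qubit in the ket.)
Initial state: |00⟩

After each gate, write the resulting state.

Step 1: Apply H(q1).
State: 1/√2|00⟩ + 1/√2|01⟩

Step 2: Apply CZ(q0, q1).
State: 1/√2|00⟩ + 1/√2|01⟩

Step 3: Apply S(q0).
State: 1/√2|00⟩ + 1/√2|01⟩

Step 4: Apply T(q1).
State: 1/√2|00⟩ + (1/2 + (1/2)i)|01⟩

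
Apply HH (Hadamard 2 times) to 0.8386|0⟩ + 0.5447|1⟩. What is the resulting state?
0.8386|0⟩ + 0.5447|1⟩

H² = I, so an even number of Hadamards cancels: H^2 = I and the state is unchanged.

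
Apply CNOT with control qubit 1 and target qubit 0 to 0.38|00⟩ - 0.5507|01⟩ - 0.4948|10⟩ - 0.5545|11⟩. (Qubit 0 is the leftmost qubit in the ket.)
0.38|00⟩ - 0.5545|01⟩ - 0.4948|10⟩ - 0.5507|11⟩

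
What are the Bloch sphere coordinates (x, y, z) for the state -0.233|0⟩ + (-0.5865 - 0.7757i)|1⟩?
(0.2733, 0.3615, -0.8914)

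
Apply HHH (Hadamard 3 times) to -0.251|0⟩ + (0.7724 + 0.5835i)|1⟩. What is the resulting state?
(0.3687 + 0.4126i)|0⟩ + (-0.7237 - 0.4126i)|1⟩

H² = I, so H^3 = H: a single Hadamard. With (a, b) = (-0.251, (0.7724 + 0.5835i)), H gives ((a + b)/√2, (a − b)/√2) = ((0.3687 + 0.4126i), (-0.7237 - 0.4126i)).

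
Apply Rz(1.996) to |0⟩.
(0.542 - 0.8404i)|0⟩

Rz(1.996) = [[e^(−iθ/2), 0], [0, e^(iθ/2)]] with e^(±iθ/2) = cos(θ/2) ± i·sin(θ/2); θ = 1.996, cos(θ/2) ≈ 0.541984, sin(θ/2) ≈ 0.840389.
With a = amp(|0⟩) = 1 and b = amp(|1⟩) = 0:
new amp(|0⟩) = (0.541984 - 0.840389i)·a = (0.542 - 0.8404i)
new amp(|1⟩) = (0.541984 + 0.840389i)·b = 0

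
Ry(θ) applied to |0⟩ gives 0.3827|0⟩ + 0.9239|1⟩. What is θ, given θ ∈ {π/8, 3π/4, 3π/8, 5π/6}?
3π/4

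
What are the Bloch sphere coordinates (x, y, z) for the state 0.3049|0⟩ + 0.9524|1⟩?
(0.5808, 0, -0.8141)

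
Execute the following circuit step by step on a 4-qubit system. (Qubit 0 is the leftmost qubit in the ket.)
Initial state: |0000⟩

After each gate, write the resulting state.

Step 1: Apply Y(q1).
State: i|0100⟩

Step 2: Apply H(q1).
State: (1/√2)i|0000⟩ - (1/√2)i|0100⟩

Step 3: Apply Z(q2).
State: (1/√2)i|0000⟩ - (1/√2)i|0100⟩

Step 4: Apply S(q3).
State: (1/√2)i|0000⟩ - (1/√2)i|0100⟩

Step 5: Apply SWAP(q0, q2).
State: (1/√2)i|0000⟩ - (1/√2)i|0100⟩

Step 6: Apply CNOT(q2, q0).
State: (1/√2)i|0000⟩ - (1/√2)i|0100⟩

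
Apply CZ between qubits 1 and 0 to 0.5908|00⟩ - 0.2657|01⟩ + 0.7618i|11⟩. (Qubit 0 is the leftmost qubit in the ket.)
0.5908|00⟩ - 0.2657|01⟩ - 0.7618i|11⟩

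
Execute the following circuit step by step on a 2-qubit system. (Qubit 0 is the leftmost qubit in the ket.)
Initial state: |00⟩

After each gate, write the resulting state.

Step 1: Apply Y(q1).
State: i|01⟩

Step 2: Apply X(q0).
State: i|11⟩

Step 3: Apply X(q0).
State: i|01⟩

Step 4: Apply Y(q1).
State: |00⟩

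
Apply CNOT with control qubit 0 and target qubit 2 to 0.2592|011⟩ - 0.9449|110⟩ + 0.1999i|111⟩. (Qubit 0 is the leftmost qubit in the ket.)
0.2592|011⟩ + 0.1999i|110⟩ - 0.9449|111⟩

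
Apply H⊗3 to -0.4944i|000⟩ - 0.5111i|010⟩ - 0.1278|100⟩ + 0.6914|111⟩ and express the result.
(0.1993 - 0.3555i)|000⟩ + (-0.2896 - 0.3555i)|001⟩ + (-0.2896 + 0.005904i)|010⟩ + (0.1993 + 0.005904i)|011⟩ + (-0.1993 - 0.3555i)|100⟩ + (0.2896 - 0.3555i)|101⟩ + (0.2896 + 0.005904i)|110⟩ + (-0.1993 + 0.005904i)|111⟩

H⊗3 gives amp(|y⟩) = (1/2√2) Σ_x (−1)^(x·y) amp(|x⟩), where x·y is the number of positions in which both x and y have a 1.
|000⟩: (-0.4944i - 0.5111i - 0.1278 + 0.6914)/(2√2) = (0.1993 - 0.3555i)
|001⟩: (-0.4944i - 0.5111i - 0.1278 - 0.6914)/(2√2) = (-0.2896 - 0.3555i)
|010⟩: (-0.4944i + 0.5111i - 0.1278 - 0.6914)/(2√2) = (-0.2896 + 0.005904i)
|011⟩: (-0.4944i + 0.5111i - 0.1278 + 0.6914)/(2√2) = (0.1993 + 0.005904i)
|100⟩: (-0.4944i - 0.5111i + 0.1278 - 0.6914)/(2√2) = (-0.1993 - 0.3555i)
|101⟩: (-0.4944i - 0.5111i + 0.1278 + 0.6914)/(2√2) = (0.2896 - 0.3555i)
|110⟩: (-0.4944i + 0.5111i + 0.1278 + 0.6914)/(2√2) = (0.2896 + 0.005904i)
|111⟩: (-0.4944i + 0.5111i + 0.1278 - 0.6914)/(2√2) = (-0.1993 + 0.005904i)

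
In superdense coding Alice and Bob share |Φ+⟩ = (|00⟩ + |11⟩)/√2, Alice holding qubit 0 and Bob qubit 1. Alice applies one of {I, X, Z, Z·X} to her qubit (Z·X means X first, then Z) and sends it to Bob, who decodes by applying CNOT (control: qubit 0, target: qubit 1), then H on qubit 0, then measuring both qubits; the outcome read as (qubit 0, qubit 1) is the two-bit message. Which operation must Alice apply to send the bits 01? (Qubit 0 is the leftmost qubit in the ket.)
X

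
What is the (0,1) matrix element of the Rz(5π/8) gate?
0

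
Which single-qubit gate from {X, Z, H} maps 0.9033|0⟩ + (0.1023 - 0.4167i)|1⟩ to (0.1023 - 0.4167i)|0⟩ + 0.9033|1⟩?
X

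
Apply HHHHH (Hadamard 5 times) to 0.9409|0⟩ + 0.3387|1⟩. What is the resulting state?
0.9048|0⟩ + 0.4258|1⟩

H² = I, so H^5 = H: a single Hadamard. With (a, b) = (0.9409, 0.3387), H gives ((a + b)/√2, (a − b)/√2) = (0.9048, 0.4258).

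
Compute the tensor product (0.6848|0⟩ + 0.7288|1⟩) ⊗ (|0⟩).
0.6848|00⟩ + 0.7288|10⟩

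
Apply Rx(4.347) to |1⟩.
-0.8238i|0⟩ - 0.5669|1⟩

Rx(4.347) = [[cos(θ/2), −i·sin(θ/2)], [−i·sin(θ/2), cos(θ/2)]]; θ = 4.347, cos(θ/2) ≈ -0.566872, sin(θ/2) ≈ 0.823806.
With a = amp(|0⟩) = 0 and b = amp(|1⟩) = 1:
new amp(|0⟩) = (-0.566872)·a + (-0.823806i)·b = -0.8238i
new amp(|1⟩) = (-0.823806i)·a + (-0.566872)·b = -0.5669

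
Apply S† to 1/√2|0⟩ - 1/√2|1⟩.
1/√2|0⟩ + (1/√2)i|1⟩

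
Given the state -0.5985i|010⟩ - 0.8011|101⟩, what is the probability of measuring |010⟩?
0.3582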